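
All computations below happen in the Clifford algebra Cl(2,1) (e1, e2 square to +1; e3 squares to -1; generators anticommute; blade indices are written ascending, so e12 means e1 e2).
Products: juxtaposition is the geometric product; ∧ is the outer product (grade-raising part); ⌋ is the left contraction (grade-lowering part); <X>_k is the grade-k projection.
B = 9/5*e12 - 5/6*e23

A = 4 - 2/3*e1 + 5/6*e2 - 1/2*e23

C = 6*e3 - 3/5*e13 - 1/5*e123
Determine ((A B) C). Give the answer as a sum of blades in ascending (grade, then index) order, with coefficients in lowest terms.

step 1: 5/12 - 3/2*e1 - 6/5*e2 - 25/36*e3 + 36/5*e12 + 9/10*e13 - 10/3*e23 + 5/9*e123
step 2: 791/225 - 259/60*e1 + 3077/150*e2 + 121/25*e3 - 197/36*e12 - 949/100*e13 - 129/50*e23 + 12719/300*e123
Answer: 791/225 - 259/60*e1 + 3077/150*e2 + 121/25*e3 - 197/36*e12 - 949/100*e13 - 129/50*e23 + 12719/300*e123


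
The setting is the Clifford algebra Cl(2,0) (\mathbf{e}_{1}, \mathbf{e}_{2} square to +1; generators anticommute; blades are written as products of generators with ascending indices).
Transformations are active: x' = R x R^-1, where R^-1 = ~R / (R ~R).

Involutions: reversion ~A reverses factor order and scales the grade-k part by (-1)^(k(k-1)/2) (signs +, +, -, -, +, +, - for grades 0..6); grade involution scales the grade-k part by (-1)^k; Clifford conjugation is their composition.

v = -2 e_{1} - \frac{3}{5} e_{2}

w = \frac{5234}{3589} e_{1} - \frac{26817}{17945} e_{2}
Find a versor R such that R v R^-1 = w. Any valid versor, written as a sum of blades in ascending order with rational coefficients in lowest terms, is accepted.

Construction: equal norms (both \frac{109}{25}) license R = v + w = -\frac{1944}{3589} e_{1} - \frac{37584}{17945} e_{2} — nothing changes along that direction, while (v - w)/2 changes sign, so v maps onto w.
Answer: -\frac{1944}{3589} e_{1} - \frac{37584}{17945} e_{2}


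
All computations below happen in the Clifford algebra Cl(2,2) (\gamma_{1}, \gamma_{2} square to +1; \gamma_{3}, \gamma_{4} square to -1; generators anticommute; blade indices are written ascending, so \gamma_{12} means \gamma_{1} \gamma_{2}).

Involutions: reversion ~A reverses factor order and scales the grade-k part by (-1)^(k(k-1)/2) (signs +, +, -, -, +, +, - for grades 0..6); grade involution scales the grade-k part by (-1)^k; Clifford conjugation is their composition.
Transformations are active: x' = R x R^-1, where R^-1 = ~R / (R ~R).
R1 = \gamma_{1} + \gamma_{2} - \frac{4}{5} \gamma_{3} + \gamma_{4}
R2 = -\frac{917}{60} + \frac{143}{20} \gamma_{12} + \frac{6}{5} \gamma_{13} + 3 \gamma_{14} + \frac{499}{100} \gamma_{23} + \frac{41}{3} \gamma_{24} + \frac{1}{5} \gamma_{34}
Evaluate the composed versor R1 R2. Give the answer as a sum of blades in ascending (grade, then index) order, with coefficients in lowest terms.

Distribute over the terms of R1 (each basis-blade product reordered to ascending indices, repeated generators contracted through their squares):
(\gamma_{1}) R2 = -\frac{917}{60} \gamma_{1} + \frac{143}{20} \gamma_{2} + \frac{6}{5} \gamma_{3} + 3 \gamma_{4} + \frac{499}{100} \gamma_{123} + \frac{41}{3} \gamma_{124} + \frac{1}{5} \gamma_{134}
(\gamma_{2}) R2 = -\frac{143}{20} \gamma_{1} - \frac{917}{60} \gamma_{2} + \frac{499}{100} \gamma_{3} + \frac{41}{3} \gamma_{4} - \frac{6}{5} \gamma_{123} - 3 \gamma_{124} + \frac{1}{5} \gamma_{234}
(-\frac{4}{5} \gamma_{3}) R2 = -\frac{24}{25} \gamma_{1} - \frac{499}{125} \gamma_{2} + \frac{917}{75} \gamma_{3} + \frac{4}{25} \gamma_{4} - \frac{143}{25} \gamma_{123} + \frac{12}{5} \gamma_{134} + \frac{164}{15} \gamma_{234}
(\gamma_{4}) R2 = 3 \gamma_{1} + \frac{41}{3} \gamma_{2} + \frac{1}{5} \gamma_{3} - \frac{917}{60} \gamma_{4} + \frac{143}{20} \gamma_{124} + \frac{6}{5} \gamma_{134} + \frac{499}{100} \gamma_{234}
Summing the partial products and collecting blades:
Answer: -\frac{3059}{150} \gamma_{1} + \frac{578}{375} \gamma_{2} + \frac{1117}{60} \gamma_{3} + \frac{463}{300} \gamma_{4} - \frac{193}{100} \gamma_{123} + \frac{1069}{60} \gamma_{124} + \frac{19}{5} \gamma_{134} + \frac{4837}{300} \gamma_{234}


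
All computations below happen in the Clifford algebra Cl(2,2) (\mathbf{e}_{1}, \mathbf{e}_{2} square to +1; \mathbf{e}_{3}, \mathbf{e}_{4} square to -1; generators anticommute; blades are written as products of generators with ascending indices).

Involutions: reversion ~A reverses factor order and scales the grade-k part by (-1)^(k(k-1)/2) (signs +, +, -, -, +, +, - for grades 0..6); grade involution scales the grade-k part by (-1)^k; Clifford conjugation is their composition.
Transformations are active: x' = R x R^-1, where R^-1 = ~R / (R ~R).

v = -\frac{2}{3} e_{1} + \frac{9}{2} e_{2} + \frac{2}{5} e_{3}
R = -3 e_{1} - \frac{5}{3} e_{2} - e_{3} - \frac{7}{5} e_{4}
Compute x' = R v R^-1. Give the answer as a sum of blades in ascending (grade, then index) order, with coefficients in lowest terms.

~R = -3 e_{1} - \frac{5}{3} e_{2} - e_{3} - \frac{7}{5} e_{4}, and R ~R = \frac{1984}{225}, so R^-1 = ~R / (\frac{1984}{225}).
R v = -\frac{51}{10} - \frac{263}{18} e_{1} e_{2} - \frac{28}{15} e_{1} e_{3} - \frac{14}{15} e_{1} e_{4} + \frac{23}{6} e_{2} e_{3} + \frac{63}{10} e_{2} e_{4} + \frac{14}{25} e_{3} e_{4}
Answer: \frac{24623}{5952} e_{1} - \frac{5103}{1984} e_{2} + \frac{7507}{9920} e_{3} + \frac{3213}{1984} e_{4}


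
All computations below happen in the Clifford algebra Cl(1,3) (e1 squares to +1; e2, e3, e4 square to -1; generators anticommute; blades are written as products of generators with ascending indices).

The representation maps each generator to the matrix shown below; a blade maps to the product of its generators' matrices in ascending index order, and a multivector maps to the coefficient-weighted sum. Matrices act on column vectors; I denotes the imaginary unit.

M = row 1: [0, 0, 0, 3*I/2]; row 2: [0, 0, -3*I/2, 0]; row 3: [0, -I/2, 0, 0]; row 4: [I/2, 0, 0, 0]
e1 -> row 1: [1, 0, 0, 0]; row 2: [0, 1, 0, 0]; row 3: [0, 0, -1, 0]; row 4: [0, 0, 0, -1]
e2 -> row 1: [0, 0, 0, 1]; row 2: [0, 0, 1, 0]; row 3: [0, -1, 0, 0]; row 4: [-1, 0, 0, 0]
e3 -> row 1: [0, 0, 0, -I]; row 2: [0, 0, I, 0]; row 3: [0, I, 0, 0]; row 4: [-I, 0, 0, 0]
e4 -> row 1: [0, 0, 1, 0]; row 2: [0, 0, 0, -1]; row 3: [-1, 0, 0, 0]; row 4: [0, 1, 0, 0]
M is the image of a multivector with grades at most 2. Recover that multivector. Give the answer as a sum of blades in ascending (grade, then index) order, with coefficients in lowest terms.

Method: the blade images are trace-orthogonal — tr(rho(e_A) rho(e_B)^-1) = 4 if A = B and 0 otherwise — and rho(e_A)^-1 = (e_A)^2 * rho(e_A) with (e_A)^2 = +1 or -1, so the coefficient of e_A in the preimage is (e_A)^2 * tr(M rho(e_A))/4.
Nonzero projections over blades of grade <= 2: e3: (e3)^2 = -1, tr(M rho(e3)) = 4, coefficient -1; e1 e3: (e1 e3)^2 = +1, tr(M rho(e1 e3)) = -2, coefficient -1/2. Every other blade of grade <= 2 projects to 0.
Answer: -e3 - 1/2*e1 e3


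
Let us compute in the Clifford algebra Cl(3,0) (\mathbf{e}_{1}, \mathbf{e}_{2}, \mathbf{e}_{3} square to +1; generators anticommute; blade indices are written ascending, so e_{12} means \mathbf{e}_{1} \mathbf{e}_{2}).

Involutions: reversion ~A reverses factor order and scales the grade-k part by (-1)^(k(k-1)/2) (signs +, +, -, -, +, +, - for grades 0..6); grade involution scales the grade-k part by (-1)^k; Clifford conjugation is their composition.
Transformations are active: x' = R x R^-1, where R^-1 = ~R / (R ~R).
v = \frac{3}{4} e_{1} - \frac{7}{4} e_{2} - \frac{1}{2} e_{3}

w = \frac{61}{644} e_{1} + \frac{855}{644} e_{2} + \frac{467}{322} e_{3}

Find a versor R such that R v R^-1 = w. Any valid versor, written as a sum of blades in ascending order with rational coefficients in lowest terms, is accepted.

The midline construction: v and w both square to \frac{31}{8}, so reflecting in their sum \frac{136}{161} e_{1} - \frac{68}{161} e_{2} + \frac{153}{161} e_{3} exchanges them.
Answer: \frac{136}{161} e_{1} - \frac{68}{161} e_{2} + \frac{153}{161} e_{3}


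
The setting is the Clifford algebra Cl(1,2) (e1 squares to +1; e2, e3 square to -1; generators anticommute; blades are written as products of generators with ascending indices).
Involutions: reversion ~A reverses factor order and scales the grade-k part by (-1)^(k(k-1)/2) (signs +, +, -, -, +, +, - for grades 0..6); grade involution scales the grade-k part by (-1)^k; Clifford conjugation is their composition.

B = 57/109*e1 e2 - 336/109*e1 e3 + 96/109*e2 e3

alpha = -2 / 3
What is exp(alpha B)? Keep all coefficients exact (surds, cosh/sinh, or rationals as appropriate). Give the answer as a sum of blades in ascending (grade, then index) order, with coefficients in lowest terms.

B^2 term by term: the squares give (57/109)^2*(e1 e2)^2 + (-336/109)^2*(e1 e3)^2 + (96/109)^2*(e2 e3)^2 = 3249/11881*(+1) + 112896/11881*(+1) + 9216/11881*(-1) = 9 (each basis 2-blade squares to minus the product of its generators' squares); cross terms between blades sharing an index anticommute and cancel. So B^2 = 9.
B^2 = 9 — the positive square puts this in the hyperbolic regime; l = 3, alpha*l = -2, so exp(alpha B) = cosh(-2) + (sinh(-2)/3)*B = cosh(2) + (-sinh(2)/3)*B.
Answer: cosh(2) - 19*sinh(2)/109*e1 e2 + 112*sinh(2)/109*e1 e3 - 32*sinh(2)/109*e2 e3


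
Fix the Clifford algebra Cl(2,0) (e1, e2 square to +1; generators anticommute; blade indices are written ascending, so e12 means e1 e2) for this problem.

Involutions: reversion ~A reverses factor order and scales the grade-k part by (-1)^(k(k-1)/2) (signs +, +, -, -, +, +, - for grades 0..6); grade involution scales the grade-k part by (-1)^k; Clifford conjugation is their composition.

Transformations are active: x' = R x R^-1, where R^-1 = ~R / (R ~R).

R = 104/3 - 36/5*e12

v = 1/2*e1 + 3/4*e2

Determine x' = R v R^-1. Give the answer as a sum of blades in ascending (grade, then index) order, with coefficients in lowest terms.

~R = 104/3 + 36/5*e12, and R ~R = 282064/225, so R^-1 = ~R / (282064/225).
R v = 179/15*e1 + 148/5*e2
Answer: 5641/35258*e1 + 62553/70516*e2


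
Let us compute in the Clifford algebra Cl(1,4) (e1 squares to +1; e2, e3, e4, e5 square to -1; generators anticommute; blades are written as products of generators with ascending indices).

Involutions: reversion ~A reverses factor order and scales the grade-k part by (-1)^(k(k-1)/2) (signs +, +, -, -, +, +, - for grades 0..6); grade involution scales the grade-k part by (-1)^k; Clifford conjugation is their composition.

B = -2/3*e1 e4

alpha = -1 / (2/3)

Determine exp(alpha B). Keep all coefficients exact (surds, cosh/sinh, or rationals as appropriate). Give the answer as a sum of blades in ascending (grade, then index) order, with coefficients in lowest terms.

B^2 = (-2/3)^2*(e1 e4)^2 = 4/9*(+1) = 4/9 (a basis 2-blade squares to minus the product of its generators' squares).
B^2 = 4/9 — hyperbolic case — the even/odd split gives cosh and sinh: l = 2/3, alpha*l = -1, so exp(alpha B) = cosh(-1) + (sinh(-1)/(2/3))*B = cosh(1) + (-3*sinh(1)/2)*B.
Answer: cosh(1) + sinh(1)*e1 e4


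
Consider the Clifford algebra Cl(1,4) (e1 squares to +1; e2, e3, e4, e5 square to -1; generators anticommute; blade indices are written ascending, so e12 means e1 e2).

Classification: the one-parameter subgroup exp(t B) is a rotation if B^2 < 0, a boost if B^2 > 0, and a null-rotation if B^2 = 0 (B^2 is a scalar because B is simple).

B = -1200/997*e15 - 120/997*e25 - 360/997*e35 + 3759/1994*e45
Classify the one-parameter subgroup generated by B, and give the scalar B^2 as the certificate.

B^2 term by term: the squares give (-1200/997)^2*(e15)^2 + (-120/997)^2*(e25)^2 + (-360/997)^2*(e35)^2 + (3759/1994)^2*(e45)^2 = 1440000/994009*(+1) + 14400/994009*(-1) + 129600/994009*(-1) + 14130081/3976036*(-1) = -9/4 (each basis 2-blade squares to minus the product of its generators' squares); cross terms between blades sharing an index anticommute and cancel. So B^2 = -9/4.
Answer: rotation, certificate B^2 = -9/4. Because -9/4 is invariant under every versor sandwich, the classification follows from its sign alone.


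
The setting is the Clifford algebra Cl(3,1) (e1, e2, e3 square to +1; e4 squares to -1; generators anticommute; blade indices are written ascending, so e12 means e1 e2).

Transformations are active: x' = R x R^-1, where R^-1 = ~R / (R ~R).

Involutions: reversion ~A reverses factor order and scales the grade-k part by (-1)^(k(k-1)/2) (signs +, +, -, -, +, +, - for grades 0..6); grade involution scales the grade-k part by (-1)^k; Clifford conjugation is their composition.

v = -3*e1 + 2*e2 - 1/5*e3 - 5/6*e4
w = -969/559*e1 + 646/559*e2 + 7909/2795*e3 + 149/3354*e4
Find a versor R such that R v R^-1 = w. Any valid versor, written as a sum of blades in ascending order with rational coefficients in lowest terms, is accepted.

Why this works: both vectors square to 11111/900, so q(v) = q(w) and R = v + w = -2646/559*e1 + 1764/559*e2 + 1470/559*e3 - 441/559*e4 carries v to w — its own direction survives, the complement (v - w)/2 flips.
Answer: -2646/559*e1 + 1764/559*e2 + 1470/559*e3 - 441/559*e4


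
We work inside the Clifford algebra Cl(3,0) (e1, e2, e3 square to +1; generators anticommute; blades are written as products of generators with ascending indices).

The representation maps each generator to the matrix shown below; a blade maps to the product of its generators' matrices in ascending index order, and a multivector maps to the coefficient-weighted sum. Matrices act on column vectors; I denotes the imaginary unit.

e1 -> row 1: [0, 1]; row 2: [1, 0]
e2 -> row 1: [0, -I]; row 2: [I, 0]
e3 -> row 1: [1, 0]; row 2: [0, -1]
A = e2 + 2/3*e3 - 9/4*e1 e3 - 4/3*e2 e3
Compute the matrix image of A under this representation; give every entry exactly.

Bivector images (products of the table entries): rho(e1 e3) = rho(e1)rho(e3) = row 1: [0, -1]; row 2: [1, 0]; rho(e2 e3) = rho(e2)rho(e3) = row 1: [0, I]; row 2: [I, 0].
M = (1)*rho(e2) + (2/3)*rho(e3) + (-9/4)*rho(e1 e3) + (-4/3)*rho(e2 e3), summed entrywise:
Answer: row 1: [2/3, 9/4 - 7*I/3]; row 2: [-9/4 - I/3, -2/3]


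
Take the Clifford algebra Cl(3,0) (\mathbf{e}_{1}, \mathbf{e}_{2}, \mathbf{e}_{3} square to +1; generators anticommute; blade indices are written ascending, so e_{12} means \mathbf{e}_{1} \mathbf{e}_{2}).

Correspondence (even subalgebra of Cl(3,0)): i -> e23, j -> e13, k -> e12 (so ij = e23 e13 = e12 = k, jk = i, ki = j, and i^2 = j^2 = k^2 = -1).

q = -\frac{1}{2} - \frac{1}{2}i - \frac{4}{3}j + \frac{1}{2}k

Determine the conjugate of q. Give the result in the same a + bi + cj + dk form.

In blades: q = -\frac{1}{2} + \frac{1}{2} e_{12} - \frac{4}{3} e_{13} - \frac{1}{2} e_{23}.
Quaternion conjugation is reversion on the even subalgebra: the scalar is fixed and every grade-2 blade flips sign, giving -\frac{1}{2} - \frac{1}{2} e_{12} + \frac{4}{3} e_{13} + \frac{1}{2} e_{23}; translating back:
Answer: -\frac{1}{2} + \frac{1}{2}i + \frac{4}{3}j - \frac{1}{2}k


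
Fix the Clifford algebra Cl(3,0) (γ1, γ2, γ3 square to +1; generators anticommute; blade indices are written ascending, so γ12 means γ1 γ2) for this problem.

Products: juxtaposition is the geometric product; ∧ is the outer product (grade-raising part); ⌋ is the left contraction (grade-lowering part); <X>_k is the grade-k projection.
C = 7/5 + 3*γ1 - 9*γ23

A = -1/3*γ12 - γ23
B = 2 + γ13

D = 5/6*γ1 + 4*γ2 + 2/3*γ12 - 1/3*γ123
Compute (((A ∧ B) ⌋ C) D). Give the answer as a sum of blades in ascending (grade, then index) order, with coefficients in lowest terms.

step 1: -2/3*γ12 - 2*γ23
step 2: -18
step 3: -15*γ1 - 72*γ2 - 12*γ12 + 6*γ123
Answer: -15*γ1 - 72*γ2 - 12*γ12 + 6*γ123


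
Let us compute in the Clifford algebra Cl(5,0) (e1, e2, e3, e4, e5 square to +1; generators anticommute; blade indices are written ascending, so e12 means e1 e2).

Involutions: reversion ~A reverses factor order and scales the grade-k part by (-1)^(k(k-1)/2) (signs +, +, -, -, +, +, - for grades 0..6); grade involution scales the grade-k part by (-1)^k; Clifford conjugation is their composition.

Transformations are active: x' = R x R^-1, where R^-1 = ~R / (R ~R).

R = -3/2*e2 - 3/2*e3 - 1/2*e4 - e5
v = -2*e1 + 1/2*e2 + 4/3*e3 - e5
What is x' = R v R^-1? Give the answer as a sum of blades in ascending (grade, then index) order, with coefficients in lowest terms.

~R = -3/2*e2 - 3/2*e3 - 1/2*e4 - e5, and R ~R = 23/4, so R^-1 = ~R / (23/4).
R v = -7/4 - 3*e12 - 3*e13 - e14 - 2*e15 - 5/4*e23 + 1/4*e24 + 2*e25 + 2/3*e34 + 17/6*e35 + 1/2*e45
Answer: 2*e1 + 19/46*e2 - 29/69*e3 + 7/23*e4 + 37/23*e5


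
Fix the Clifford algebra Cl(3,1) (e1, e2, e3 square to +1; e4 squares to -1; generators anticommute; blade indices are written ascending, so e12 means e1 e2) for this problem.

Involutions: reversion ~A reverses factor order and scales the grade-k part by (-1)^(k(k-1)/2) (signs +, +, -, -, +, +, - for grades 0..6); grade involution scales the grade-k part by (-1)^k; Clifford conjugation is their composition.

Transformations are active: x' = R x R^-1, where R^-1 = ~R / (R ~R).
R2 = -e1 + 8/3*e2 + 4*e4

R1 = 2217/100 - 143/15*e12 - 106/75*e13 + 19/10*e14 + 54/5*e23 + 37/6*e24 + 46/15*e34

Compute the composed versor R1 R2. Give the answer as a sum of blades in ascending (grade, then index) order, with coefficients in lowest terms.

Distribute over the terms of R2 (each basis-blade product reordered to ascending indices, repeated generators contracted through their squares):
R1 (-e1) = -2217/100*e1 - 143/15*e2 - 106/75*e3 + 19/10*e4 - 54/5*e123 - 37/6*e124 - 46/15*e134
R1 (8/3*e2) = -1144/45*e1 + 1478/25*e2 - 144/5*e3 - 148/9*e4 + 848/225*e123 - 76/15*e124 + 368/45*e234
R1 (4*e4) = -38/5*e1 - 74/3*e2 - 184/15*e3 + 2217/25*e4 - 572/15*e124 - 424/75*e134 + 216/5*e234
Summing the partial products and collecting blades:
Answer: -49673/900*e1 + 623/25*e2 - 1062/25*e3 + 33361/450*e4 - 1582/225*e123 - 1481/30*e124 - 218/25*e134 + 2312/45*e234


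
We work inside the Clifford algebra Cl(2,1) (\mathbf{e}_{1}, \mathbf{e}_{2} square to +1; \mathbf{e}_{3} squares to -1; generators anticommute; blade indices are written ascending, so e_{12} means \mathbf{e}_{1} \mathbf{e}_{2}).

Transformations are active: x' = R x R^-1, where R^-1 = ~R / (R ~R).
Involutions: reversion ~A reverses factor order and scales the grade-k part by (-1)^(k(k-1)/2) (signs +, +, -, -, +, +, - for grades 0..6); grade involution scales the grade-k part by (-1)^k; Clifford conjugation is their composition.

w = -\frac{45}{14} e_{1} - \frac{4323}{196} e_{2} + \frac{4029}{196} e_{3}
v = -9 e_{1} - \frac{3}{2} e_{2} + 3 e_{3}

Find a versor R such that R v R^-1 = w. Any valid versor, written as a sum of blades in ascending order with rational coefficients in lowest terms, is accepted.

Construction: equal norms (both \frac{297}{4}) license R = v + w = -\frac{171}{14} e_{1} - \frac{4617}{196} e_{2} + \frac{4617}{196} e_{3} — nothing changes along that direction, while (v - w)/2 changes sign, so v maps onto w.
Answer: -\frac{171}{14} e_{1} - \frac{4617}{196} e_{2} + \frac{4617}{196} e_{3}


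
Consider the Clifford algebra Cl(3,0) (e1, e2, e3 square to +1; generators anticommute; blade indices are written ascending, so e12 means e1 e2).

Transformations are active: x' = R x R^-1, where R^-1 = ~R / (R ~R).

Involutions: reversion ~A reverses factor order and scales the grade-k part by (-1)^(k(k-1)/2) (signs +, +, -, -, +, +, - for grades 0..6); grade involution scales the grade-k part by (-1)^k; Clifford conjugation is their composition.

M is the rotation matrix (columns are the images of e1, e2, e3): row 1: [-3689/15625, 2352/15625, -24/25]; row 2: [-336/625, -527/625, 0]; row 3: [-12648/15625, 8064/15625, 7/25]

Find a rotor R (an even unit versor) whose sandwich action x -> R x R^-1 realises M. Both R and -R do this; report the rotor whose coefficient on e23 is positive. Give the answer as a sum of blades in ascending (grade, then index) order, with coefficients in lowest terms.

Method: write R = a + b12*e12 + b13*e13 + b23*e23 with a^2 + b12^2 + b13^2 + b23^2 = 1 (so R^-1 = ~R). Expanding the columns R e_j ~R gives tr M = 4a^2 - 1 and, from the antisymmetric part, M21 - M12 = -4a*b12, M13 - M31 = 4a*b13, M32 - M23 = -4a*b23.
Here tr M = -12489/15625, so a^2 = (1 + tr M)/4 = 784/15625 and a = ±28/125. Taking a = 28/125: M21 - M12 = -10752/15625, M13 - M31 = -2352/15625, M32 - M23 = 8064/15625, giving b12 = 96/125, b13 = -21/125, b23 = -72/125, i.e. R = 28/125 + 96/125*e12 - 21/125*e13 - 72/125*e23.
Its e23 coefficient is negative, so report the other preimage -R.
Answer: -28/125 - 96/125*e12 + 21/125*e13 + 72/125*e23. Key observation: the double cover Spin(3) -> SO(3) sends R and -R to the same matrix (trace -12489/15625 here), so the stated sign of the e23 coefficient is what selects one sheet.


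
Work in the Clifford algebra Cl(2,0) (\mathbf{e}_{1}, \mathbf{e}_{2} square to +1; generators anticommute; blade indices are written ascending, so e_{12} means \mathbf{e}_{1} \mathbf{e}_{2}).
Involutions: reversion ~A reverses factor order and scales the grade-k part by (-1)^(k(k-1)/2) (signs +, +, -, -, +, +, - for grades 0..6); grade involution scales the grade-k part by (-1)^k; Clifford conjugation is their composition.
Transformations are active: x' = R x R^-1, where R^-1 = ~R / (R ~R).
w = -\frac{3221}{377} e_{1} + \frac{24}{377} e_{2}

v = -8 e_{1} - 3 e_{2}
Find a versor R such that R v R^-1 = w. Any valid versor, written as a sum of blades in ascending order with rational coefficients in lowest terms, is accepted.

The midline construction: v and w both square to 73, so reflecting in their sum -\frac{6237}{377} e_{1} - \frac{1107}{377} e_{2} exchanges them.
Answer: -\frac{6237}{377} e_{1} - \frac{1107}{377} e_{2}


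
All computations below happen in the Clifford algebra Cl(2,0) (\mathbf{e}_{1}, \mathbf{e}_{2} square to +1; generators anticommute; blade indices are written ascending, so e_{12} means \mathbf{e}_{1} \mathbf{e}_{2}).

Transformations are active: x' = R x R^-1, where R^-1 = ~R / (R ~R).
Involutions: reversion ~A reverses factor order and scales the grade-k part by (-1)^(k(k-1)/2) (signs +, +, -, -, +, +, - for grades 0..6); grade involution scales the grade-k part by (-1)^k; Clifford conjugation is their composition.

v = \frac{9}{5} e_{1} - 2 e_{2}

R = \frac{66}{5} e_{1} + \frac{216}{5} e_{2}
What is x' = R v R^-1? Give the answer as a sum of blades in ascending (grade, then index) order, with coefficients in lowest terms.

~R = \frac{66}{5} e_{1} + \frac{216}{5} e_{2}, and R ~R = \frac{51012}{25}, so R^-1 = ~R / (\frac{51012}{25}).
R v = -\frac{1566}{25} - \frac{2604}{25} e_{12}
Answer: -\frac{3699}{1417} e_{1} - \frac{4622}{7085} e_{2}


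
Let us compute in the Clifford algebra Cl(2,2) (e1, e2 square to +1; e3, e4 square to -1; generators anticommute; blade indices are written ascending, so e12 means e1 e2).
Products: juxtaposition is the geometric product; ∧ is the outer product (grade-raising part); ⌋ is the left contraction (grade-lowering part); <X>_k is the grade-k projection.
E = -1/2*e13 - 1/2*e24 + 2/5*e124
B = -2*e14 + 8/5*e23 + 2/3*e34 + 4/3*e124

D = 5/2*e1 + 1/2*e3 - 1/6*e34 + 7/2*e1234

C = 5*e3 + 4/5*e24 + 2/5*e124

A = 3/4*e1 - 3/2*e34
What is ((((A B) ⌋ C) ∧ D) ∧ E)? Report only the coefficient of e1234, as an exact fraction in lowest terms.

step 1: 1 - 3/2*e4 - 3*e13 - 7/5*e24 + 16/5*e123 + 1/2*e134
step 2: -28/25 - 14/25*e1 - 6/5*e2 + 5*e3 + 3/5*e12 + 4/5*e24 + 2/5*e124
step 3: -14/5*e1 - 14/25*e3 + 3*e12 - 639/50*e13 - 3/5*e23 + 14/75*e34 + 3/10*e123 + 2*e124 + 7/75*e134 - 1/5*e234 - 211/50*e1234
step 4: 7/5*e124 - 7/25*e234 - 3307/500*e1234
Answer: -3307/500


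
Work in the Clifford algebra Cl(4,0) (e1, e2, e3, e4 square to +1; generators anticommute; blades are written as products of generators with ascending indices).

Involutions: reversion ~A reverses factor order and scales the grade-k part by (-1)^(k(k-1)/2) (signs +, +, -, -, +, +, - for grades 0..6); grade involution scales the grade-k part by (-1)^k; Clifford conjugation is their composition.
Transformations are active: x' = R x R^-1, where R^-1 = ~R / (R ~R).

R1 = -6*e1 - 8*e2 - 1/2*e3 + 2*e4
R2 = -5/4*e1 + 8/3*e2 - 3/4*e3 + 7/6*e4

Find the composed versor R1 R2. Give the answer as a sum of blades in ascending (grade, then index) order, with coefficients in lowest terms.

Distribute over the terms of R1 (each basis-blade product reordered to ascending indices, repeated generators contracted through their squares):
(-6*e1) R2 = 15/2 - 16*e1 e2 + 9/2*e1 e3 - 7*e1 e4
(-8*e2) R2 = -64/3 - 10*e1 e2 + 6*e2 e3 - 28/3*e2 e4
(-1/2*e3) R2 = 3/8 - 5/8*e1 e3 + 4/3*e2 e3 - 7/12*e3 e4
(2*e4) R2 = 7/3 + 5/2*e1 e4 - 16/3*e2 e4 + 3/2*e3 e4
Summing the partial products and collecting blades:
Answer: -89/8 - 26*e1 e2 + 31/8*e1 e3 - 9/2*e1 e4 + 22/3*e2 e3 - 44/3*e2 e4 + 11/12*e3 e4


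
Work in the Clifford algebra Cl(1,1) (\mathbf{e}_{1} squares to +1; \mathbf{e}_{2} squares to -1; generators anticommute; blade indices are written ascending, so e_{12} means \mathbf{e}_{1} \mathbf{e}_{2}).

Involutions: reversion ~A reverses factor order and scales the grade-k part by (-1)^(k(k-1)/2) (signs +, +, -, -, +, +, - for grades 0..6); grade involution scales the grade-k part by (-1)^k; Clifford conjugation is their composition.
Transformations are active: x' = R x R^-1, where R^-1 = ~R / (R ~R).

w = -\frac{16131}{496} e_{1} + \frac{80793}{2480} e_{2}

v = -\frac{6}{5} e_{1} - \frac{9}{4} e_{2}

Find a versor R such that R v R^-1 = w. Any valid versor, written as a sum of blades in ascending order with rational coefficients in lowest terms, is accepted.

Take R = v + w = -\frac{83631}{2480} e_{1} + \frac{75213}{2480} e_{2}. Because q(v) = q(w) = -\frac{1449}{400}, conjugation by R sends v exactly to w.
Answer: -\frac{83631}{2480} e_{1} + \frac{75213}{2480} e_{2}


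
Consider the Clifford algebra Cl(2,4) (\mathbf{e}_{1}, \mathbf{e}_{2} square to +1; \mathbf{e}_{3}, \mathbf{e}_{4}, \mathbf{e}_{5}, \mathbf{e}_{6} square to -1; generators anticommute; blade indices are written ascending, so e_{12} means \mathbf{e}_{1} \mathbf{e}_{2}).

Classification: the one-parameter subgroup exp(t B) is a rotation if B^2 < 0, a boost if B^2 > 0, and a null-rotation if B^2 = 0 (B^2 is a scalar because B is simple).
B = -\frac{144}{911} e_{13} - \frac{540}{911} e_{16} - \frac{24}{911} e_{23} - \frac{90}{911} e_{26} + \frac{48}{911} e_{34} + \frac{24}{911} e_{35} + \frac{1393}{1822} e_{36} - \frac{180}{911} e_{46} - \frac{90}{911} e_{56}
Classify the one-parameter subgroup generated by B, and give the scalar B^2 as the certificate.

B^2 term by term: the squares give (-\frac{144}{911})^2*(e_{13})^2 + (-\frac{540}{911})^2*(e_{16})^2 + (-\frac{24}{911})^2*(e_{23})^2 + (-\frac{90}{911})^2*(e_{26})^2 + (\frac{48}{911})^2*(e_{34})^2 + (\frac{24}{911})^2*(e_{35})^2 + (\frac{1393}{1822})^2*(e_{36})^2 + (-\frac{180}{911})^2*(e_{46})^2 + (-\frac{90}{911})^2*(e_{56})^2 = \frac{20736}{829921}*(+1) + \frac{291600}{829921}*(+1) + \frac{576}{829921}*(+1) + \frac{8100}{829921}*(+1) + \frac{2304}{829921}*(-1) + \frac{576}{829921}*(-1) + \frac{1940449}{3319684}*(-1) + \frac{32400}{829921}*(-1) + \frac{8100}{829921}*(-1) = -\frac{1}{4} (each basis 2-blade squares to minus the product of its generators' squares); cross terms between blades sharing an index anticommute and cancel; the commuting (index-disjoint) pairs give grade-4 terms 2*c*c'*(blade product), which cancel blade by blade — e_{1236}: -\frac{25920}{829921} + \frac{25920}{829921} = 0; e_{1346}: \frac{51840}{829921} - \frac{51840}{829921} = 0; e_{1356}: \frac{25920}{829921} - \frac{25920}{829921} = 0; e_{2346}: \frac{8640}{829921} - \frac{8640}{829921} = 0; e_{2356}: \frac{4320}{829921} - \frac{4320}{829921} = 0; e_{3456}: -\frac{8640}{829921} + \frac{8640}{829921} = 0 — confirming B is simple. So B^2 = -\frac{1}{4}.
Answer: rotation, certificate B^2 = -\frac{1}{4}. Why this suffices: the scalar -\frac{1}{4} survives any versor conjugation, so its sign alone determines the class however B is presented.


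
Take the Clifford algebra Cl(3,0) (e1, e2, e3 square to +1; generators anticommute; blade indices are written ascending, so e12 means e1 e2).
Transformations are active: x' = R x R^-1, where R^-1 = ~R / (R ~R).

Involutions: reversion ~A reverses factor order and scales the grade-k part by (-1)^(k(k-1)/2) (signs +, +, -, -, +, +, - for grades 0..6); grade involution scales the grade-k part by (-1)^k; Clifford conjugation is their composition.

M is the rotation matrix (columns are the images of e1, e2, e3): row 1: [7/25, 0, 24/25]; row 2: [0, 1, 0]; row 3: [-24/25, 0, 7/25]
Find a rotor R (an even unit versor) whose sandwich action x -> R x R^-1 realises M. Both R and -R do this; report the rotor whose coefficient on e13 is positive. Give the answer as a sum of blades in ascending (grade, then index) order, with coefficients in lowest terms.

Method: write R = a + b12*e12 + b13*e13 + b23*e23 with a^2 + b12^2 + b13^2 + b23^2 = 1 (so R^-1 = ~R). Expanding the columns R e_j ~R gives tr M = 4a^2 - 1 and, from the antisymmetric part, M21 - M12 = -4a*b12, M13 - M31 = 4a*b13, M32 - M23 = -4a*b23.
Here tr M = 39/25, so a^2 = (1 + tr M)/4 = 16/25 and a = ±4/5. Taking a = 4/5: M21 - M12 = 0, M13 - M31 = 48/25, M32 - M23 = 0, giving b12 = 0, b13 = 3/5, b23 = 0, i.e. R = 4/5 + 3/5*e13.
Its e13 coefficient is already positive.
Answer: 4/5 + 3/5*e13. Recall the cover is two-to-one: with M of trace 39/25, both preimages act alike, and the stated e13 sign chooses the sheet.


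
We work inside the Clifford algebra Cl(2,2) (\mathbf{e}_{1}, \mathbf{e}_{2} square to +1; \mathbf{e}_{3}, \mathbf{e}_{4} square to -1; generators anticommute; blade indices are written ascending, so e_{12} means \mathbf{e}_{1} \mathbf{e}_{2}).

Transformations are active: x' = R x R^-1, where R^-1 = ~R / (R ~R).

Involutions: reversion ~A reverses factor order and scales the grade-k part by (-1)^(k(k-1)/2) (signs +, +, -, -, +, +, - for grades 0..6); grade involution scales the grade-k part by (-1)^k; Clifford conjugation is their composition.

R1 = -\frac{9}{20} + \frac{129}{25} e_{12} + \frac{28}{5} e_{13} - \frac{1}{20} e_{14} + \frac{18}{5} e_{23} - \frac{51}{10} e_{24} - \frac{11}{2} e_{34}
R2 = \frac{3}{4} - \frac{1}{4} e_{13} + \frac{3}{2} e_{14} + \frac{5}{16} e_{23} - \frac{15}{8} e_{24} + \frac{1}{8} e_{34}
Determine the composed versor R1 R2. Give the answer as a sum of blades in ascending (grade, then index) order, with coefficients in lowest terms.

Distribute over the terms of R2 (each basis-blade product reordered to ascending indices, repeated generators contracted through their squares):
R1 (\frac{3}{4}) = -\frac{27}{80} + \frac{387}{100} e_{12} + \frac{21}{5} e_{13} - \frac{3}{80} e_{14} + \frac{27}{10} e_{23} - \frac{153}{40} e_{24} - \frac{33}{8} e_{34}
R1 (-\frac{1}{4} e_{13}) = -\frac{7}{5} + \frac{9}{10} e_{12} + \frac{9}{80} e_{13} + \frac{11}{8} e_{14} + \frac{129}{100} e_{23} + \frac{1}{80} e_{34} - \frac{51}{40} e_{1234}
R1 (\frac{3}{2} e_{14}) = -\frac{3}{40} + \frac{153}{20} e_{12} + \frac{33}{4} e_{13} - \frac{27}{40} e_{14} - \frac{387}{50} e_{24} - \frac{42}{5} e_{34} + \frac{27}{5} e_{1234}
R1 (\frac{5}{16} e_{23}) = \frac{9}{8} + \frac{7}{4} e_{12} + \frac{129}{80} e_{13} - \frac{9}{64} e_{23} - \frac{55}{32} e_{24} - \frac{51}{32} e_{34} - \frac{1}{64} e_{1234}
R1 (-\frac{15}{8} e_{24}) = \frac{153}{16} + \frac{3}{32} e_{12} - \frac{387}{40} e_{14} - \frac{165}{16} e_{23} + \frac{27}{32} e_{24} + \frac{27}{4} e_{34} + \frac{21}{2} e_{1234}
R1 (\frac{1}{8} e_{34}) = \frac{11}{16} - \frac{1}{160} e_{13} - \frac{7}{10} e_{14} - \frac{51}{80} e_{23} - \frac{9}{20} e_{24} - \frac{9}{160} e_{34} + \frac{129}{200} e_{1234}
Summing the partial products and collecting blades:
Answer: \frac{153}{16} + \frac{11411}{800} e_{12} + \frac{2267}{160} e_{13} - \frac{777}{80} e_{14} - \frac{11361}{1600} e_{23} - \frac{1289}{100} e_{24} - \frac{593}{80} e_{34} + \frac{24407}{1600} e_{1234}


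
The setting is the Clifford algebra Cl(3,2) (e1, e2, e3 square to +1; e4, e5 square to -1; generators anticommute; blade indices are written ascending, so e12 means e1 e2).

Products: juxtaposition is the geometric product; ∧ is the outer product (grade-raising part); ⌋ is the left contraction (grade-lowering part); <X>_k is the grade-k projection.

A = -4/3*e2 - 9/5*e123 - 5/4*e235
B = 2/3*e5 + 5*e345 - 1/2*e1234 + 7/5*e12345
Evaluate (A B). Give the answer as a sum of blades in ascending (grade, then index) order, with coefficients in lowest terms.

step 1: -9/10*e4 - 7/4*e14 + 5/6*e23 + 25/4*e24 - 8/9*e25 + 63/25*e45 - 2/3*e134 - 5/8*e145 - 6/5*e1235 - 9*e1245 + 28/15*e1345 - 20/3*e2345
Answer: -9/10*e4 - 7/4*e14 + 5/6*e23 + 25/4*e24 - 8/9*e25 + 63/25*e45 - 2/3*e134 - 5/8*e145 - 6/5*e1235 - 9*e1245 + 28/15*e1345 - 20/3*e2345


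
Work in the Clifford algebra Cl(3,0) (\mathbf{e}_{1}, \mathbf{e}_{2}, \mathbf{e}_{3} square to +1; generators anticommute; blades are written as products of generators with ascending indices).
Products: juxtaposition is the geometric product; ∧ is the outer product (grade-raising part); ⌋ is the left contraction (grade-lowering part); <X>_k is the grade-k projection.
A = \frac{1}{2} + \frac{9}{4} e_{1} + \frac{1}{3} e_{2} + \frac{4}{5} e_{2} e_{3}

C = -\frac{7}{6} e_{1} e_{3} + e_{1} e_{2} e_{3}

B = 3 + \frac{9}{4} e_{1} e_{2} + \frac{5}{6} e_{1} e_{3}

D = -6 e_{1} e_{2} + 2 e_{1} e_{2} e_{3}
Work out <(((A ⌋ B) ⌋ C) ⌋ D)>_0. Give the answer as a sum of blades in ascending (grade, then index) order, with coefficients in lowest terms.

step 1: \frac{3}{2} - \frac{3}{4} e_{1} + \frac{81}{16} e_{2} + \frac{15}{8} e_{3} + \frac{9}{8} e_{1} e_{2} + \frac{5}{12} e_{1} e_{3}
step 2: \frac{35}{72} + \frac{35}{16} e_{1} + \frac{5}{12} e_{2} - \frac{1}{4} e_{3} + \frac{15}{8} e_{1} e_{2} - \frac{109}{16} e_{1} e_{3} - \frac{3}{4} e_{2} e_{3} + \frac{3}{2} e_{1} e_{2} e_{3}
step 3: \frac{33}{4} + 4 e_{1} - \frac{107}{4} e_{2} - \frac{15}{4} e_{3} - \frac{41}{12} e_{1} e_{2} - \frac{5}{6} e_{1} e_{3} + \frac{35}{8} e_{2} e_{3} + \frac{35}{36} e_{1} e_{2} e_{3}
step 4: \frac{33}{4}
Answer: \frac{33}{4}


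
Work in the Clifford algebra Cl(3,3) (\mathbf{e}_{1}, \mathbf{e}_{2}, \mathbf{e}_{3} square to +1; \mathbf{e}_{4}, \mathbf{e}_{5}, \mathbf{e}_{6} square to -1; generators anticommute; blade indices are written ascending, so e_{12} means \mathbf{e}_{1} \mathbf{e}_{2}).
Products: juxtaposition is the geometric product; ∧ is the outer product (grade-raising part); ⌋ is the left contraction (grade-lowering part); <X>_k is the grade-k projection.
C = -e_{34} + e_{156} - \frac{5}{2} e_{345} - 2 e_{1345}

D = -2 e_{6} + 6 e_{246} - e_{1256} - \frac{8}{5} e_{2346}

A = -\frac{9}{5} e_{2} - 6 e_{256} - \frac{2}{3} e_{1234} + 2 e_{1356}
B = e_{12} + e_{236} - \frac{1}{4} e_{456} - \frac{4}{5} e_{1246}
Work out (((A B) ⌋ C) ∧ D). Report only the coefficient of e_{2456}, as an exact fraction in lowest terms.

step 1: \frac{9}{5} e_{1} - \frac{3}{2} e_{24} + \frac{2}{3} e_{34} + 6 e_{35} - \frac{19}{15} e_{36} + 2 e_{125} + \frac{1}{2} e_{134} + \frac{24}{5} e_{145} - \frac{58}{75} e_{146} + 6 e_{156} + \frac{8}{5} e_{2345} + 2 e_{2356} + \frac{9}{20} e_{2456} - \frac{1}{6} e_{12356}
step 2: -\frac{20}{3} + \frac{48}{5} e_{3} + 15 e_{4} - \frac{8}{3} e_{5} + 12 e_{14} - \frac{4}{3} e_{15} + \frac{9}{5} e_{56} - \frac{18}{5} e_{345}
step 3: \frac{40}{3} e_{6} - \frac{96}{5} e_{36} - 30 e_{46} + \frac{16}{3} e_{56} - 24 e_{146} + \frac{8}{3} e_{156} - 40 e_{246} + \frac{20}{3} e_{1256} - \frac{704}{15} e_{2346} - 16 e_{2456} + \frac{36}{5} e_{3456} - \frac{48}{5} e_{12356} - 23 e_{12456} - \frac{64}{15} e_{23456} - \frac{32}{15} e_{123456}
Answer: -16


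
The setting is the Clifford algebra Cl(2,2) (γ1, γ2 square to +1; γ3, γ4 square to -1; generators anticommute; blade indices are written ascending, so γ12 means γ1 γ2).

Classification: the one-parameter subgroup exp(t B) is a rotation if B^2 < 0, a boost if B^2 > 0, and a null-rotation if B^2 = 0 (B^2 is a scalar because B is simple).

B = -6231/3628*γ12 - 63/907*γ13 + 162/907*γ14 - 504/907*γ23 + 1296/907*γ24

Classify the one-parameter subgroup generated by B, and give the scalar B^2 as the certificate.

B^2 term by term: the squares give (-6231/3628)^2*(γ12)^2 + (-63/907)^2*(γ13)^2 + (162/907)^2*(γ14)^2 + (-504/907)^2*(γ23)^2 + (1296/907)^2*(γ24)^2 = 38825361/13162384*(-1) + 3969/822649*(+1) + 26244/822649*(+1) + 254016/822649*(+1) + 1679616/822649*(+1) = -9/16 (each basis 2-blade squares to minus the product of its generators' squares); cross terms between blades sharing an index anticommute and cancel; the commuting (index-disjoint) pairs give grade-4 terms 2*c*c'*(blade product), which cancel blade by blade — γ1234: 163296/822649 - 163296/822649 = 0 — confirming B is simple. So B^2 = -9/16.
Answer: rotation, certificate B^2 = -9/16. B^2 = -9/16 is basis-independent, so its sign is the whole story.


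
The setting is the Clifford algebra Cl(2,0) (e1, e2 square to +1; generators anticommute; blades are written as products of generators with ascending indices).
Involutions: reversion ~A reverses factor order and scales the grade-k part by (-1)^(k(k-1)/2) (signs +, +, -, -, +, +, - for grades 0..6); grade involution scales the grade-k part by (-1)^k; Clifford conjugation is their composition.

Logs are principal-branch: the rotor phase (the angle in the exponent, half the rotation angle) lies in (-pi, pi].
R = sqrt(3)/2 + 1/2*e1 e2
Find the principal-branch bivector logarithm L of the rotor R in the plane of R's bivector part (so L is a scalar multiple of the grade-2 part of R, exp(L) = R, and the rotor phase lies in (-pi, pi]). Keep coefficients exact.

The scalar part of R is sqrt(3)/2, so the principal-branch rotor phase is pinned; divide the bivector part by its sine to get the unit plane — L is the phase times that plane.
Concretely: cos(phase) = sqrt(3)/2 gives phase = ±pi/6, and since phase/sin(phase) is even the sign is immaterial: L = (phase/sin(phase)) * <R>_2 = (pi/3) * <R>_2.
Answer: pi/6*e1 e2


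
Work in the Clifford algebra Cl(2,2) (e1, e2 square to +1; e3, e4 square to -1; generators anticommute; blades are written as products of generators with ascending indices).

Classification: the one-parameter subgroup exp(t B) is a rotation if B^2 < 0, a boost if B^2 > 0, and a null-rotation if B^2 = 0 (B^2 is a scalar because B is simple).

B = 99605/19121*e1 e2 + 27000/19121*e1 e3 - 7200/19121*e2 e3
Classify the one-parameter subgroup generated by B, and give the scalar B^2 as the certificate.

B^2 term by term: the squares give (99605/19121)^2*(e1 e2)^2 + (27000/19121)^2*(e1 e3)^2 + (-7200/19121)^2*(e2 e3)^2 = 9921156025/365612641*(-1) + 729000000/365612641*(+1) + 51840000/365612641*(+1) = -25 (each basis 2-blade squares to minus the product of its generators' squares); cross terms between blades sharing an index anticommute and cancel. So B^2 = -25.
Answer: rotation, certificate B^2 = -25. Because -25 is invariant under every versor sandwich, the classification follows from its sign alone.


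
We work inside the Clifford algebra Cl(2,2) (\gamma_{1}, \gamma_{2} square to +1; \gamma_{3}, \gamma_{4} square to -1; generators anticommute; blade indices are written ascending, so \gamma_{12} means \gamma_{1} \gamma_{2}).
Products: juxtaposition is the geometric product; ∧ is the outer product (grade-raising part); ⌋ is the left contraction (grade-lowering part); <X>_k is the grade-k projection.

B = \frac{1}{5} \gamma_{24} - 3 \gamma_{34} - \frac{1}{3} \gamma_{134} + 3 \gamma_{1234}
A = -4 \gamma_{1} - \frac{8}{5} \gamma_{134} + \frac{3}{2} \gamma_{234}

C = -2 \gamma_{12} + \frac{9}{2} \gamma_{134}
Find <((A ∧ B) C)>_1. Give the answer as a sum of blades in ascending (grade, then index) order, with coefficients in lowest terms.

step 1: -\frac{4}{5} \gamma_{124} + 12 \gamma_{134}
step 2: -54 - \frac{8}{5} \gamma_{4} - \frac{18}{5} \gamma_{23} - 24 \gamma_{234}
step 3: -\frac{8}{5} \gamma_{4}
Answer: -\frac{8}{5} \gamma_{4}


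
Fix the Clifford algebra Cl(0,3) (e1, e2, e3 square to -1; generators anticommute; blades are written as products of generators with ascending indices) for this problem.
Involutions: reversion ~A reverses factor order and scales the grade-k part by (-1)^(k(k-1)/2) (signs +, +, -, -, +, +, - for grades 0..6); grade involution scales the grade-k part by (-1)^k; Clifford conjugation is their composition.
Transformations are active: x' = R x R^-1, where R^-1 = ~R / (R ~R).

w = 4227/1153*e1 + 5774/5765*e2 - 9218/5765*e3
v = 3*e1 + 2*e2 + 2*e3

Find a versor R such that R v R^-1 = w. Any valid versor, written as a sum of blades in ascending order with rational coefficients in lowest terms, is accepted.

R = v + w = 7686/1153*e1 + 17304/5765*e2 + 2312/5765*e3 works: the equal norms (-17) guarantee its sandwich swaps v into w.
Answer: 7686/1153*e1 + 17304/5765*e2 + 2312/5765*e3
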